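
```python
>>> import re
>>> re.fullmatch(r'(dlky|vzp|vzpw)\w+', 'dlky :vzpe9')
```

`re.fullmatch` is like wrapping the pattern in `^…$` (in single-line mode).
Here the pattern can't cover the whole string, so the call returns None.

None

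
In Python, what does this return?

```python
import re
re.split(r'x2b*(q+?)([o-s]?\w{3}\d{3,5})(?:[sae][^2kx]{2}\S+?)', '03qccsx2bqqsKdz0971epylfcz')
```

This matches the literal 'x2', then zero or more of the literal 'b'; then one or more of a literal 'q' (lazy) (captured); then optionally a character in [o-s], then exactly 3 of a word character, then 3 to 5 of a digit (captured); then one of [sae], then exactly 2 of any character except [2kx], then one or more of a non-whitespace character (lazy) (non-capturing group).
Lazy quantifiers expand one character at a time until the remainder of the pattern can match.
Matches to split on: at [6:23] → 'x2bqqsKdz0971epyl'.
With a capturing group present, the delimiter's captured portion is kept in the result list.

['03qccs', 'qq', 'sKdz0971', 'fcz']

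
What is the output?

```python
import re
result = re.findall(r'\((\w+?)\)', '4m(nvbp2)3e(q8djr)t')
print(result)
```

['nvbp2', 'q8djr']

Matches: at [2:9] match '(nvbp2)', group 1 = 'nvbp2'; at [11:18] match '(q8djr)', group 1 = 'q8djr'.
Because there's exactly one group, `findall` drops the full match and keeps group 1 from each hit.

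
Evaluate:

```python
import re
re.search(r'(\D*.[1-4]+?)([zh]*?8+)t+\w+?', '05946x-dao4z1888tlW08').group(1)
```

'z1'

The match spans [11:18] → 'z1888tl'.
Captured: group 1 = 'z1', group 2 = '888'.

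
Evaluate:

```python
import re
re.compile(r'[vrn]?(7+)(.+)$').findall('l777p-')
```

[('777', 'p-')]

2 groups means the one result is a tuple of 2 captured strings — 1 here.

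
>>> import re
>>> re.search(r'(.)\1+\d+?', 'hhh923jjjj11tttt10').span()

(0, 4)

After group 1 captures some text, `\1` only succeeds where that same text appears again.
The match spans [0:4] → 'hhh9'.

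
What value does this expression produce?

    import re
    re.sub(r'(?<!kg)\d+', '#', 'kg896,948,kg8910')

A negative assertion filters positions out without eating any characters.
Each match is replaced by '#'.

'kg8#,#,kg8#'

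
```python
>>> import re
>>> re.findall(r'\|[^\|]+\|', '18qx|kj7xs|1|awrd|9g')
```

Since nothing is captured, `findall` lists the 2 matched substrings directly.

['|kj7xs|', '|awrd|']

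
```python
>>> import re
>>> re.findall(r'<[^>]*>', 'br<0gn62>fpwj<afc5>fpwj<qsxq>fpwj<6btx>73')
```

['<0gn62>', '<afc5>', '<qsxq>', '<6btx>']

Matches: at [2:9] → '<0gn62>'; at [13:19] → '<afc5>'; at [23:29] → '<qsxq>'; at [33:39] → '<6btx>'.
With no groups in the pattern, `findall` gives back each whole match — 4 here.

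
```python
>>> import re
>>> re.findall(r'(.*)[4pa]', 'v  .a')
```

['v  .']

This matches zero or more of any character (captured); then one of [4pa].
Because there's exactly one group, `findall` drops the full match and keeps group 1 from the one hit.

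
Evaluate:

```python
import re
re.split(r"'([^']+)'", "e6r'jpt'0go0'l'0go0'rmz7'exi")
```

Matches to split on: at [3:8] → "'jpt'"; at [12:15] → "'l'"; at [19:25] → "'rmz7'".
With a capturing group present, the delimiter's captured portion is kept in the result list.

['e6r', 'jpt', '0go0', 'l', '0go0', 'rmz7', 'exi']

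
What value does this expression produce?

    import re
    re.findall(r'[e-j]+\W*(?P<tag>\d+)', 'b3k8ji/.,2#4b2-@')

['2']

This matches one or more of a character in [e-j], then zero or more of a non-word character; then one or more of a digit (captured as 'tag').
Because there's exactly one group, `findall` drops the full match and keeps group 1 from the one hit.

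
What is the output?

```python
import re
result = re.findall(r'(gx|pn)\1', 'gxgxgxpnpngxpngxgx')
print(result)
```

['gx', 'pn', 'gx']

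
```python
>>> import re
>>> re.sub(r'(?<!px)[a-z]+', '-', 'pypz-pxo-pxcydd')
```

'-----'

A negative assertion filters positions out without eating any characters.
Matches: at [0:4] → 'pypz'; at [5:8] → 'pxo'; at [9:15] → 'pxcydd'.
Each match is replaced by '-'.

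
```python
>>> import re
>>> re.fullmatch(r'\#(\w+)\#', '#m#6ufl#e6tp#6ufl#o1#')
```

None

`fullmatch` succeeds only if the pattern covers the string from start to end.
Here the pattern can't cover the whole string, so the call returns None.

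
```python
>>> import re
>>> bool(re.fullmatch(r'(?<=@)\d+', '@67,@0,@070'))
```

False

The `(?=…)`/`(?<=…)` assertion just peeks at neighbouring text; it doesn't advance the match position.
`re.fullmatch` is like wrapping the pattern in `^…$` (in single-line mode).
Here there's no way to consume every character, so the call returns None, and `bool(None)` is False.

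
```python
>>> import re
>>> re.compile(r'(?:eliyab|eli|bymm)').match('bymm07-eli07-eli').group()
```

'bymm'

`match` is anchored at position 0; if the pattern doesn't fit there, it returns None.
The match spans [0:4] → 'bymm'.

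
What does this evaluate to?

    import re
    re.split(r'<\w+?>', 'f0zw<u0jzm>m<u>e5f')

['f0zw', 'm', 'e5f']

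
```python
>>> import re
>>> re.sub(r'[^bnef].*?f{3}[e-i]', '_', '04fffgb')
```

'_b'

The pattern matches any character except [bnef]; then zero or more of any character (lazy), then exactly 3 of a literal 'f'; then a character in [e-i].
`sub` substitutes '_' at each match site.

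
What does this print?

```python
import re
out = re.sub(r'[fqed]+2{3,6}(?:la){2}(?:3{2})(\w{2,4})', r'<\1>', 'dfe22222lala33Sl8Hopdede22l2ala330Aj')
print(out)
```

<Sl8H>opdede22l2ala330Aj

The replacement refers to a captured group, so each match is rewritten using its own captured text.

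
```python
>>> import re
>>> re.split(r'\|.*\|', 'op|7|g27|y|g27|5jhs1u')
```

['op', '5jhs1u']

Matches to split on: at [2:15] → '|7|g27|y|g27|'.
The string is cut at each match, leaving 2 pieces.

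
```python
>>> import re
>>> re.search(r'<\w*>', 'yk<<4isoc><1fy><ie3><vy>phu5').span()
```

`re.search` scans for the first position where the pattern succeeds.
The match spans [3:10] → '<4isoc>'.

(3, 10)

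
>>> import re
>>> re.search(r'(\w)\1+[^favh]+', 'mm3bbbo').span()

A backreference is literal: `\1` must see the identical characters the first group matched.
The match spans [0:7] → 'mm3bbbo'.

(0, 7)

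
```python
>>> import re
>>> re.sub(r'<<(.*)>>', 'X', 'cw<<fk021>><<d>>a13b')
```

'cwXa13b'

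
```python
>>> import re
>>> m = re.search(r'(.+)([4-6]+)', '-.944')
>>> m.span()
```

(0, 5)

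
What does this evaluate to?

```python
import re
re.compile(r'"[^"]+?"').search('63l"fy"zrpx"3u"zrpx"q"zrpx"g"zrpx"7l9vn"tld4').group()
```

'"fy"'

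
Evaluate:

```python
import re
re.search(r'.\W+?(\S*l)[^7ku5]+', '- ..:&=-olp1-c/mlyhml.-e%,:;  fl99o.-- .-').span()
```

The pattern matches any character, then one or more of a non-word character (lazy); then zero or more of a non-whitespace character, then the literal 'l' (captured); then one or more of any character except [7ku5].
`re.search` tries every starting position until one works.
The match spans [0:41] → '- ..:&=-olp1-c/mlyhml.-e%,:;  fl99o.-- .-'.
Captured: group 1 = '..:&=-olp1-c/mlyhml'.

(0, 41)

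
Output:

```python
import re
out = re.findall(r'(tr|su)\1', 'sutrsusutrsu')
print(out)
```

`\1` has to match the exact text group 1 already captured.
`findall` collects group 1 from the one match (1 total).

['su']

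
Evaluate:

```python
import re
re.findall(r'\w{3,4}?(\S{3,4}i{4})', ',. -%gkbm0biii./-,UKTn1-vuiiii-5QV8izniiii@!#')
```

['1-vuiiii', '8izniiii']

One capturing group, so `findall` returns just the captured substring from each match — 2 in all.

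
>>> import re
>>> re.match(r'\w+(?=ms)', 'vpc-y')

None

The positive lookaround only admits positions where the adjacent text matches; those characters stay outside the span.
`re.match` won't scan ahead — the pattern has to work from the very first character.
Here the string doesn't start with a match, so the call returns None.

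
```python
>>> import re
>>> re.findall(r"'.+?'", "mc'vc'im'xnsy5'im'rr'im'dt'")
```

Because the quantifier is non-greedy, it stops expanding at the earliest point where the rest of the pattern can succeed.
Matches: at [2:6] → "'vc'"; at [8:15] → "'xnsy5'"; at [17:21] → "'rr'"; at [23:27] → "'dt'".
With no groups in the pattern, `findall` gives back each whole match — 4 here.

["'vc'", "'xnsy5'", "'rr'", "'dt'"]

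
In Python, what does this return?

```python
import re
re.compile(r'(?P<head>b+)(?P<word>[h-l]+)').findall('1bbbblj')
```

[('bbbb', 'lj')]

Pattern: one or more of a literal 'b' (captured as 'head'); then one or more of a character in [h-l] (captured as 'word').
Matches: at [1:7] match 'bbbblj', groups = ('bbbb', 'lj').
Multiple groups make `findall` return tuples — one 2-tuple for the one match.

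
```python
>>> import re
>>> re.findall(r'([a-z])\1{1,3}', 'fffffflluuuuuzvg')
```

['f', 'f', 'l', 'u']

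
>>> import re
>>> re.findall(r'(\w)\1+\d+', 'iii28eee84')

`\1` has to match the exact text group 1 already captured.
Matches: at [0:5] match 'iii28', group 1 = 'i'; at [5:10] match 'eee84', group 1 = 'e'.
With a single group, `findall` returns only what that group captured — 2 items.

['i', 'e']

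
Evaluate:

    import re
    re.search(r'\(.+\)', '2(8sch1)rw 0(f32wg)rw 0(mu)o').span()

(1, 27)

The match spans [1:27] → '(8sch1)rw 0(f32wg)rw 0(mu)'.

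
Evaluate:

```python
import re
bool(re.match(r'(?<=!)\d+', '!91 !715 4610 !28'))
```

Because the assertion is zero-width, the text it checks is not consumed and won't appear in the result.
`match` is anchored at position 0; if the pattern doesn't fit there, it returns None.
Here the string doesn't start with a match, so the call returns None, and `bool(None)` is False.

False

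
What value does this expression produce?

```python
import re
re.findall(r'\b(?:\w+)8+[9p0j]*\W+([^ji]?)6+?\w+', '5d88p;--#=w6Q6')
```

['w']

Pattern: a word boundary (`\b`, zero-width); then one or more of a word character (non-capturing group); then one or more of the literal '8', then zero or more of one of [9p0j], then one or more of a non-word character; then optionally any character except [ji] (captured); then one or more of the literal '6' (lazy), then one or more of a word character.
Scanning left to right: at [0:14] match '5d88p;--#=w6Q6', group 1 = 'w'.
With a single group, `findall` returns only what that group captured — 1 item.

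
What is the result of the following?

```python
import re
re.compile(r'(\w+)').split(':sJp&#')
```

The group in the pattern means `split` returns the separators' captures alongside the pieces.

[':', 'sJp', '&#']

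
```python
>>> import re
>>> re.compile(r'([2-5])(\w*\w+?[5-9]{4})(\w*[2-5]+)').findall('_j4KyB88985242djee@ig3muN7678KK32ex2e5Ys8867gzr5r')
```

[('4', 'KyB88985', '242'), ('3', 'muN7678KK32ex2e5Ys8867', 'gzr5')]

This matches a character in [2-5] (captured); then zero or more of a word character, then one or more of a word character (lazy), then exactly 4 of a character in [5-9] (captured); then zero or more of a word character, then one or more of a character in [2-5] (captured).
3 groups means each result is a tuple of 3 captured strings — 2 here.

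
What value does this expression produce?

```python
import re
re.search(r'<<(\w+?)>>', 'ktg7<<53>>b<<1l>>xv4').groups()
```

('53',)

`re.search` tries every starting position until one works.
The match spans [4:10] → '<<53>>'.
Captured: group 1 = '53'.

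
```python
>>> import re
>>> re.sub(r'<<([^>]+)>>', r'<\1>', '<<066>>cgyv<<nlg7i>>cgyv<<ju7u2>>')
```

`\1` in the replacement pulls in group 1's text for each match.

'<066>cgyv<nlg7i>cgyv<ju7u2>'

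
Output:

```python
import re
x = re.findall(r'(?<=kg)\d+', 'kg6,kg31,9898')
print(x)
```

['6', '31']

The positive lookaround only admits positions where the adjacent text matches; those characters stay outside the span.
No capturing groups, so `findall` returns the 2 full match strings.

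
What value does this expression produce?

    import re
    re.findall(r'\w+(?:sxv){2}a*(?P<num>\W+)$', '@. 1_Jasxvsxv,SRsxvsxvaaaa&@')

['&@']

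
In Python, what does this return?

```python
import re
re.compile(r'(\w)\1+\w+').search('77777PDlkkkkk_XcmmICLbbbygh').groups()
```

The match spans [0:27] → '77777PDlkkkkk_XcmmICLbbbygh'.
Captured: group 1 = '7'.

('7',)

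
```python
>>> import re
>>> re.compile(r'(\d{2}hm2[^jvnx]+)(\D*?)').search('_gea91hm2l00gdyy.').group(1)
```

The match spans [4:17] → '91hm2l00gdyy.'.
Captured: group 1 = '91hm2l00gdyy.', group 2 = ''.

'91hm2l00gdyy.'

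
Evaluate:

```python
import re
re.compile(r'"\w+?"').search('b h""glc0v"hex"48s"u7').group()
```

'"glc0v"'

The match spans [4:11] → '"glc0v"'.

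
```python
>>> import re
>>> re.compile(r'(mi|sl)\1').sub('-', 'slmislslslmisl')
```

'slmi-slmisl'

`\1` is not a pattern — it's the concrete string captured by group 1, re-applied verbatim.
Every occurrence is swapped for '-'.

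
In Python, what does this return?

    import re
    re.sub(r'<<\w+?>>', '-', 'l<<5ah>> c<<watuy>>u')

'l- c-u'

Matches: at [1:8] → '<<5ah>>'; at [10:19] → '<<watuy>>'.
`sub` substitutes '-' at each match site.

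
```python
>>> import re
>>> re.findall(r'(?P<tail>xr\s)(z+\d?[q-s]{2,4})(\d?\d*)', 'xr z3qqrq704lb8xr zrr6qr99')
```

[('xr ', 'z3qqrq', '704'), ('xr ', 'zrr', '6')]

The pattern matches the literal 'xr', then whitespace (captured as 'tail'); then one or more of the literal 'z', then optionally a digit, then 2 to 4 of a character in [q-s] (captured); then optionally a digit, then zero or more of a digit (captured).
Scanning left to right: at [0:12] match 'xr z3qqrq704', groups = ('xr ', 'z3qqrq', '704'); at [15:22] match 'xr zrr6', groups = ('xr ', 'zrr', '6').
`findall` packs the 3 group values into a tuple for every match.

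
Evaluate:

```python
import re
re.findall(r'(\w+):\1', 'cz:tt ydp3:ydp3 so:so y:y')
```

['ydp3', 'so', 'y']

`\1` is not a pattern — it's the concrete string captured by group 1, re-applied verbatim.
With a single group, `findall` returns only what that group captured — 3 items.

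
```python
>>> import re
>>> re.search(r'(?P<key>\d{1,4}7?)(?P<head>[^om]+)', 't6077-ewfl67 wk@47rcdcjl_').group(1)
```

The pattern matches 1 to 4 of a digit, then optionally a literal '7' (captured as 'key'); then one or more of any character except [om] (captured as 'head').
`search` walks the string left to right and returns the first match it finds.
The match spans [1:25] → '6077-ewfl67 wk@47rcdcjl_'.
Captured: group 1 = '6077', group 2 = '-ewfl67 wk@47rcdcjl_'.

'6077'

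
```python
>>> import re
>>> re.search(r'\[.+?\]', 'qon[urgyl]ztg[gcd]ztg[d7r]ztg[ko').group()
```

'[urgyl]'

Lazy quantifiers expand one character at a time until the remainder of the pattern can match.
The match spans [3:10] → '[urgyl]'.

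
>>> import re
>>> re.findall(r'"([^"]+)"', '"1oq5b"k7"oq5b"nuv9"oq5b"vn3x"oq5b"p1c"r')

['1oq5b', 'oq5b', 'oq5b', 'oq5b']

With a single group, `findall` returns only what that group captured — 4 items.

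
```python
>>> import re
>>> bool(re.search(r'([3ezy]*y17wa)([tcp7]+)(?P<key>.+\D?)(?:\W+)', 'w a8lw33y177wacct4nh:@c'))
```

Here no position works, so the call returns None, and `bool(None)` is False.

False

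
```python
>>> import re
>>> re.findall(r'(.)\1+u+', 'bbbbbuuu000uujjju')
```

`\1` has to match the exact text group 1 already captured.
Walking the string: at [0:8] match 'bbbbbuuu', group 1 = 'b'; at [8:13] match '000uu', group 1 = '0'; at [13:17] match 'jjju', group 1 = 'j'.
With a single group, `findall` returns only what that group captured — 3 items.

['b', '0', 'j']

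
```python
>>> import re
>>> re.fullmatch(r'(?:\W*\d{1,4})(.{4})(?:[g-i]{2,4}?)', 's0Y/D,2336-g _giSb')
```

None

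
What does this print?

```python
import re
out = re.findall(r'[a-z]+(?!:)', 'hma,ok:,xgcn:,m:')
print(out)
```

Because the assertion is negative and zero-width, positions next to the forbidden text are skipped.
Since nothing is captured, `findall` lists the 3 matched substrings directly.

['hma', 'o', 'xgc']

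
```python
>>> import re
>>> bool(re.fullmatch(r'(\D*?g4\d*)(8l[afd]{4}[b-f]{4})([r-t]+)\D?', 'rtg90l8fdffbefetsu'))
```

False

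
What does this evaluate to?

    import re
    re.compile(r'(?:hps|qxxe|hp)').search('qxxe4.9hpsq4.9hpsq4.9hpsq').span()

(0, 4)

The match spans [0:4] → 'qxxe'.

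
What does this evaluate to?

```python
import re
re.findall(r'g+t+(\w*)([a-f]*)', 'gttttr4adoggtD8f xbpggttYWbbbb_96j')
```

Pattern: one or more of a literal 'g', then one or more of a literal 't'; then zero or more of a word character (captured); then zero or more of a character in [a-f] (captured).
Scanning left to right: at [0:16] match 'gttttr4adoggtD8f', groups = ('r4adoggtD8f', ''); at [20:34] match 'ggttYWbbbb_96j', groups = ('YWbbbb_96j', '').
`findall` packs the 2 group values into a tuple for every match.

[('r4adoggtD8f', ''), ('YWbbbb_96j', '')]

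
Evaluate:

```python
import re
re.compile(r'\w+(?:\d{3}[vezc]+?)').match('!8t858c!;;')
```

None

This matches one or more of a word character; then exactly 3 of a digit, then one or more of one of [vezc] (lazy) (non-capturing group).
`re.match` won't scan ahead — the pattern has to work from the very first character.
Here the string doesn't start with a match, so the call returns None.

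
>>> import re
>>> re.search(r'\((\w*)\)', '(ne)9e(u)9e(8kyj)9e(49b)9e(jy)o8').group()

`search` walks the string left to right and returns the first match it finds.
The match spans [0:4] → '(ne)'.
Captured: group 1 = 'ne'.

'(ne)'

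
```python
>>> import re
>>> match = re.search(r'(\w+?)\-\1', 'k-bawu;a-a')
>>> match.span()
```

After group 1 captures some text, `\1` only succeeds where that same text appears again.
The match spans [7:10] → 'a-a'.

(7, 10)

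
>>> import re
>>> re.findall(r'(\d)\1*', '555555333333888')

['5', '3', '8']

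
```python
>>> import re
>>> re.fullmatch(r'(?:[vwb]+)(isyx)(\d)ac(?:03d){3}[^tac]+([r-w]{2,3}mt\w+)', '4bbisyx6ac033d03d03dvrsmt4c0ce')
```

None

The pattern matches one or more of one of [vwb] (non-capturing group); then the literal 'i', then the literal 'syx' (captured); then a digit (captured); then the literal 'ac', then the literal '03d' repeated 3 times, then one or more of any character except [tac]; then 2 to 3 of a character in [r-w], then the literal 'mt', then one or more of a word character (captured).
`re.fullmatch` is like wrapping the pattern in `^…$` (in single-line mode).
Here there's no way to consume every character, so the call returns None.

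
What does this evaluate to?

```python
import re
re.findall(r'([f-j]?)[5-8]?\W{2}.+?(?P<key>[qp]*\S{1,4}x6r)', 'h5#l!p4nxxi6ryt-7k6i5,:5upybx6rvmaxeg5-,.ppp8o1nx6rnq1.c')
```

[('i', 'upybx6r'), ('g', 'ppp8o1nx6r')]

Lazy quantifiers expand one character at a time until the remainder of the pattern can match.
Multiple groups make `findall` return tuples — one 2-tuple for each match.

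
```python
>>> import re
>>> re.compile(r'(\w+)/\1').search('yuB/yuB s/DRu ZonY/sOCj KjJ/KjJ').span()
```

`\1` is not a pattern — it's the concrete string captured by group 1, re-applied verbatim.
`re.search` tries every starting position until one works.
The match spans [0:7] → 'yuB/yuB'.
Captured: group 1 = 'yuB'.

(0, 7)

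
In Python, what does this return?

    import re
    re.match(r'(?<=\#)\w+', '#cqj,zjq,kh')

`re.match` only tries the pattern at the start of the string.
Here the string doesn't start with a match, so the call returns None.

None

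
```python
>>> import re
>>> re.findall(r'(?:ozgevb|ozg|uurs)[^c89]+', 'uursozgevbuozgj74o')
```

No capturing groups, so `findall` returns the 1 full match string.

['uursozgevbuozgj74o']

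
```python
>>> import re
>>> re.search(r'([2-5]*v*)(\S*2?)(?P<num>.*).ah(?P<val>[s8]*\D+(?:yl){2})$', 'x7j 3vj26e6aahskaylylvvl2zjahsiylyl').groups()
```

('', 'x7j', ' 3vj26e6aahskaylylvvl2z', 'siylyl')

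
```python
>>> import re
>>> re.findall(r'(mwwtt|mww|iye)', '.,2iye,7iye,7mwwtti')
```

['iye', 'iye', 'mwwtt']

Alternation isn't longest-match — the leftmost alternative that fits at this position is chosen.
Walking the string: at [3:6] match 'iye', group 1 = 'iye'; at [8:11] match 'iye', group 1 = 'iye'; at [13:18] match 'mwwtt', group 1 = 'mwwtt'.
`findall` collects group 1 from each match (3 total).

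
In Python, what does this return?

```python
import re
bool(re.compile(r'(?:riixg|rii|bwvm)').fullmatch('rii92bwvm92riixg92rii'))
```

False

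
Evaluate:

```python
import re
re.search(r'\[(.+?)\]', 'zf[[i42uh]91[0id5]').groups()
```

A `+?`/`*?`/`{m,n}?` starts at its minimum and grows only as far as needed for what follows to match.
`re.search` tries every starting position until one works.
The match spans [2:10] → '[[i42uh]'.
Captured: group 1 = '[i42uh'.

('[i42uh',)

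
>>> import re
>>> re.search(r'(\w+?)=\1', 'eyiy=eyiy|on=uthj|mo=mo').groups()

A backreference is literal: `\1` must see the identical characters the first group matched.
`search` walks the string left to right and returns the first match it finds.
The match spans [0:9] → 'eyiy=eyiy'.
Captured: group 1 = 'eyiy'.

('eyiy',)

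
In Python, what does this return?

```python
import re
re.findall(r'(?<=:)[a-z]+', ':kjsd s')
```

['kjsd']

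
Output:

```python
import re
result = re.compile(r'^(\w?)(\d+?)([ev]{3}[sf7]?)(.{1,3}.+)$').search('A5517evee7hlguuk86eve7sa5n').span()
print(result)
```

Pattern: anchored at the start of the string; then optionally a word character (captured); then one or more of a digit (lazy) (captured); then exactly 3 of one of [ev], then optionally one of [sf7] (captured); then 1 to 3 of any character, then one or more of any character (captured); then anchored at the end.
`re.search` tries every starting position until one works.
The match spans [0:26] → 'A5517evee7hlguuk86eve7sa5n'.
Captured: group 1 = 'A', group 2 = '5517', group 3 = 'eve', group 4 = 'e7hlguuk86eve7sa5n'.

(0, 26)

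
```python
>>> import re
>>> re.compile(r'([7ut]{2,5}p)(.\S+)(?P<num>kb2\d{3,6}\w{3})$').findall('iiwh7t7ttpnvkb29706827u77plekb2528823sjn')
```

With 3 capturing groups, `findall` returns a 3-tuple per match.

[('7t7ttp', 'nvkb29706827u77ple', 'kb2528823sjn')]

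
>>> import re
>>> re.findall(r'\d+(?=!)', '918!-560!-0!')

['918', '560', '0']

Lookahead/lookbehind check context without consuming it, so the matched span excludes the asserted characters.
Walking the string: at [0:3] → '918'; at [5:8] → '560'; at [10:11] → '0'.
`findall` yields the raw match text (3 of them) because the pattern has no groups.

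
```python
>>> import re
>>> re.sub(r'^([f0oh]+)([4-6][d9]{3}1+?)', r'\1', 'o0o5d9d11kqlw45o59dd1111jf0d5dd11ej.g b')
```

This matches anchored at the start of the string; then one or more of one of [f0oh] (captured); then a character in [4-6], then exactly 3 of one of [d9], then one or more of a literal '1' (lazy) (captured).
A non-greedy quantifier consumes as few characters as it can — just enough that the remainder of the pattern still matches from where it stops; whatever follows it matches normally.
Matches: at [0:8] → 'o0o5d9d1'.
The replacement refers to a captured group, so each match is rewritten using its own captured text.

'o0o1kqlw45o59dd1111jf0d5dd11ej.g b'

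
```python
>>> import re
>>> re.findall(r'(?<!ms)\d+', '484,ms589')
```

`(?!…)`/`(?<!…)` only lets a position through if the neighbouring text does NOT match; no characters are consumed.
Since nothing is captured, `findall` lists the 2 matched substrings directly.

['484', '89']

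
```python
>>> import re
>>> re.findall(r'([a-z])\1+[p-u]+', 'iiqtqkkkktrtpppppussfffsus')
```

['i', 'k', 'f']

`\1` is not a pattern — it's the concrete string captured by group 1, re-applied verbatim.
Scanning left to right: at [0:5] match 'iiqtq', group 1 = 'i'; at [5:20] match 'kkkktrtpppppuss', group 1 = 'k'; at [20:26] match 'fffsus', group 1 = 'f'.
Because there's exactly one group, `findall` drops the full match and keeps group 1 from each hit.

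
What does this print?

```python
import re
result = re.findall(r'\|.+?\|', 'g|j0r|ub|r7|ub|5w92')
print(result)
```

['|j0r|', '|r7|']

With the lazy modifier that quantifier settles for the fewest repetitions that let the rest of the pattern succeed (the atoms after it are unaffected and can still be greedy).
With no groups in the pattern, `findall` gives back each whole match — 2 here.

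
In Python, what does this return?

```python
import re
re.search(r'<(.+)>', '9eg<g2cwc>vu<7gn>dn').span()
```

(3, 17)

The match spans [3:17] → '<g2cwc>vu<7gn>'.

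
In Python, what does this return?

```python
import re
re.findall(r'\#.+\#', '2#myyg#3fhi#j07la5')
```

Matches: at [1:12] → '#myyg#3fhi#'.
With no groups in the pattern, `findall` gives back each whole match — 1 here.

['#myyg#3fhi#']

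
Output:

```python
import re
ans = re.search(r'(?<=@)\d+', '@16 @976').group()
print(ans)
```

Lookahead/lookbehind check context without consuming it, so the matched span excludes the asserted characters.
`search` walks the string left to right and returns the first match it finds.
The match spans [1:3] → '16'.

16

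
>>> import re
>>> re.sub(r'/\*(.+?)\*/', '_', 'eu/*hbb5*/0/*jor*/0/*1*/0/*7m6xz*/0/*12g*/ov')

Lazy quantifiers expand one character at a time until the remainder of the pattern can match.
Matches: at [2:10] → '/*hbb5*/'; at [11:18] → '/*jor*/'; at [19:24] → '/*1*/'; at [25:34] → '/*7m6xz*/'; at [35:42] → '/*12g*/'.
Each match is replaced by '_'.

'eu_0_0_0_0_ov'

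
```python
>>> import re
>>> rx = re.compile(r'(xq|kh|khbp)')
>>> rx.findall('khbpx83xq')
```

['kh', 'xq']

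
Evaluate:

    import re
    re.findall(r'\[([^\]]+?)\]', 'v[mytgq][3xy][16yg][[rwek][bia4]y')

Matches: at [1:8] match '[mytgq]', group 1 = 'mytgq'; at [8:13] match '[3xy]', group 1 = '3xy'; at [13:19] match '[16yg]', group 1 = '16yg'; at [19:26] match '[[rwek]', group 1 = '[rwek'; at [26:32] match '[bia4]', group 1 = 'bia4'.
With a single group, `findall` returns only what that group captured — 5 items.

['mytgq', '3xy', '16yg', '[rwek', 'bia4']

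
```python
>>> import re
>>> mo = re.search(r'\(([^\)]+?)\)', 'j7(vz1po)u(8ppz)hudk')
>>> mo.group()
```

The match spans [2:9] → '(vz1po)'.

'(vz1po)'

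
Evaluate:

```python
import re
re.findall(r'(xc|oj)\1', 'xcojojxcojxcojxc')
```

['oj']

After group 1 captures some text, `\1` only succeeds where that same text appears again.
Walking the string: at [2:6] match 'ojoj', group 1 = 'oj'.
`findall` collects group 1 from the one match (1 total).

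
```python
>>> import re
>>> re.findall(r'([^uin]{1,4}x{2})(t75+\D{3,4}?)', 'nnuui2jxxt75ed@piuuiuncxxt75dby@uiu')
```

[('2jxx', 't75ed@'), ('cxx', 't75dby')]

This matches 1 to 4 of any character except [uin], then exactly 2 of a literal 'x' (captured); then the literal 't7', then one or more of a literal '5', then 3 to 4 of a non-digit (lazy) (captured).
Lazy quantifiers expand one character at a time until the remainder of the pattern can match.
Matches: at [5:15] match '2jxxt75ed@', groups = ('2jxx', 't75ed@'); at [22:31] match 'cxxt75dby', groups = ('cxx', 't75dby').
Multiple groups make `findall` return tuples — one 2-tuple for each match.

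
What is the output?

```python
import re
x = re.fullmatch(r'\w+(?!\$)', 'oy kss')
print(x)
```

None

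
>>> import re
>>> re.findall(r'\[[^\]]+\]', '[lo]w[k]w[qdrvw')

Scanning left to right: at [0:4] → '[lo]'; at [5:8] → '[k]'.
`findall` yields the raw match text (2 of them) because the pattern has no groups.

['[lo]', '[k]']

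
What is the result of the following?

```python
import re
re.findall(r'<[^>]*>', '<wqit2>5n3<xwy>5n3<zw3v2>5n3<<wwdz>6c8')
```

['<wqit2>', '<xwy>', '<zw3v2>', '<<wwdz>']

With no groups in the pattern, `findall` gives back each whole match — 4 here.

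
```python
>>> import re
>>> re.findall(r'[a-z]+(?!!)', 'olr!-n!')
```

Because the assertion is negative and zero-width, positions next to the forbidden text are skipped.
Since nothing is captured, `findall` lists the 1 matched substring directly.

['ol']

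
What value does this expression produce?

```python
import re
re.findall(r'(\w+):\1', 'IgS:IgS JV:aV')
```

['IgS']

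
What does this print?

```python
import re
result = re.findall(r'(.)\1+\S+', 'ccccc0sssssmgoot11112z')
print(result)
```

['c']

The backreference `\1` re-matches whatever the first group consumed, character for character.
Scanning left to right: at [0:22] match 'ccccc0sssssmgoot11112z', group 1 = 'c'.
Because there's exactly one group, `findall` drops the full match and keeps group 1 from the one hit.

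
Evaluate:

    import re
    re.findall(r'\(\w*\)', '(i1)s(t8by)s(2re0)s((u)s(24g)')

['(i1)', '(t8by)', '(2re0)', '(u)', '(24g)']

Scanning left to right: at [0:4] → '(i1)'; at [5:11] → '(t8by)'; at [12:18] → '(2re0)'; at [20:23] → '(u)'; at [24:29] → '(24g)'.
No capturing groups, so `findall` returns the 5 full match strings.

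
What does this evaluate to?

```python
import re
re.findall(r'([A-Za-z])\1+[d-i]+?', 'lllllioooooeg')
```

`\1` has to match the exact text group 1 already captured.
Scanning left to right: at [0:6] match 'llllli', group 1 = 'l'; at [6:12] match 'oooooe', group 1 = 'o'.
With a single group, `findall` returns only what that group captured — 2 items.

['l', 'o']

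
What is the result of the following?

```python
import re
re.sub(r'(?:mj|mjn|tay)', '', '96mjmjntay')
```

Branches in `(...|...)` are attempted left-to-right; the first branch that allows the whole pattern to succeed is taken.
`sub` substitutes '' at each match site.

'96n'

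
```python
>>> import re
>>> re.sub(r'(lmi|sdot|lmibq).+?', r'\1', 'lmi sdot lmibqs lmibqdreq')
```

'lmisdotlmiqs lmiqdreq'

Alternation isn't longest-match — the leftmost alternative that fits at this position is chosen.
The replacement refers to a captured group, so each match is rewritten using its own captured text.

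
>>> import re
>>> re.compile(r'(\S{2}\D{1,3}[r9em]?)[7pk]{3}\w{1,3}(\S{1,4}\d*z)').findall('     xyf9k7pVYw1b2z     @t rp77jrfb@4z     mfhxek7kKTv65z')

[('xyf9', '1b2z'), ('@t r', 'b@4z'), ('mfhxe', '65z')]

Pattern: exactly 2 of a non-whitespace character, then 1 to 3 of a non-digit, then optionally one of [r9em] (captured); then exactly 3 of one of [7pk], then 1 to 3 of a word character; then 1 to 4 of a non-whitespace character, then zero or more of a digit, then a literal 'z' (captured).
Matches: at [5:19] match 'xyf9k7pVYw1b2z', groups = ('xyf9', '1b2z'); at [24:38] match '@t rp77jrfb@4z', groups = ('@t r', 'b@4z'); at [43:57] match 'mfhxek7kKTv65z', groups = ('mfhxe', '65z').
Multiple groups make `findall` return tuples — one 2-tuple for each match.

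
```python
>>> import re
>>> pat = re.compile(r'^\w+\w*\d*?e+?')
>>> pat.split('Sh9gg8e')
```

['', '']

Pattern: anchored at the start of the string; then one or more of a word character; then zero or more of a word character, then zero or more of a digit (lazy), then one or more of the literal 'e' (lazy).
Matches to split on: at [0:7] → 'Sh9gg8e'.
`split` removes every match and returns the 2 fragments in between.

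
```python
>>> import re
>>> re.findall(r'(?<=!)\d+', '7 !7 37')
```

['7']

The `(?=…)`/`(?<=…)` assertion just peeks at neighbouring text; it doesn't advance the match position.
Since nothing is captured, `findall` lists the 1 matched substring directly.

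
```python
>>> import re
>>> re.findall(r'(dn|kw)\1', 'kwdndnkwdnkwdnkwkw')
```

After group 1 captures some text, `\1` only succeeds where that same text appears again.
Walking the string: at [2:6] match 'dndn', group 1 = 'dn'; at [14:18] match 'kwkw', group 1 = 'kw'.
One capturing group, so `findall` returns just the captured substring from each match — 2 in all.

['dn', 'kw']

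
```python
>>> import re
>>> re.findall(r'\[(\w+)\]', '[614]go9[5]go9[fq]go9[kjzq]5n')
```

Walking the string: at [0:5] match '[614]', group 1 = '614'; at [8:11] match '[5]', group 1 = '5'; at [14:18] match '[fq]', group 1 = 'fq'; at [21:27] match '[kjzq]', group 1 = 'kjzq'.
Because there's exactly one group, `findall` drops the full match and keeps group 1 from each hit.

['614', '5', 'fq', 'kjzq']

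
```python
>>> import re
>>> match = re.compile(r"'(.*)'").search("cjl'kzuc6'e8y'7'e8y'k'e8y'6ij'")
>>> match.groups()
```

("kzuc6'e8y'7'e8y'k'e8y'6ij",)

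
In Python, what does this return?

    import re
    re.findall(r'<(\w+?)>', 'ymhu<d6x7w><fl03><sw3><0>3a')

Matches: at [4:11] match '<d6x7w>', group 1 = 'd6x7w'; at [11:17] match '<fl03>', group 1 = 'fl03'; at [17:22] match '<sw3>', group 1 = 'sw3'; at [22:25] match '<0>', group 1 = '0'.
With a single group, `findall` returns only what that group captured — 4 items.

['d6x7w', 'fl03', 'sw3', '0']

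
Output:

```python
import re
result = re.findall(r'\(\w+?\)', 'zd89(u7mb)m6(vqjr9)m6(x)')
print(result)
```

['(u7mb)', '(vqjr9)', '(x)']

Scanning left to right: at [4:10] → '(u7mb)'; at [12:19] → '(vqjr9)'; at [21:24] → '(x)'.
No capturing groups, so `findall` returns the 3 full match strings.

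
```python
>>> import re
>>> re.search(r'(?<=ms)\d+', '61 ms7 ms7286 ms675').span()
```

The positive lookaround only admits positions where the adjacent text matches; those characters stay outside the span.
`re.search` scans for the first position where the pattern succeeds.
The match spans [5:6] → '7'.

(5, 6)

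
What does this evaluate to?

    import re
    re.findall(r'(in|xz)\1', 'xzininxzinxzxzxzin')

['in', 'xz']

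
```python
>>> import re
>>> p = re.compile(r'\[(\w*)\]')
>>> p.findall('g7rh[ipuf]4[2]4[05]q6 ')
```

Walking the string: at [4:10] match '[ipuf]', group 1 = 'ipuf'; at [11:14] match '[2]', group 1 = '2'; at [15:19] match '[05]', group 1 = '05'.
One capturing group, so `findall` returns just the captured substring from each match — 3 in all.

['ipuf', '2', '05']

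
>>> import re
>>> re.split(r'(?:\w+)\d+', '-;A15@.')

This matches one or more of a word character (non-capturing group); then one or more of a digit.
Matches to split on: at [2:5] → 'A15'.
`split` removes every match and returns the 2 fragments in between.

['-;', '@.']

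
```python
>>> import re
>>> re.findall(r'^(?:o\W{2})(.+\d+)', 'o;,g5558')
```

['g5558']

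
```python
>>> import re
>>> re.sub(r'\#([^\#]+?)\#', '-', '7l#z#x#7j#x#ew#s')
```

'7l-x-x-s'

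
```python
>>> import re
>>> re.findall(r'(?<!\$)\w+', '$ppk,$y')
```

A negative assertion filters positions out without eating any characters.
Matches: at [2:4] → 'pk'.
Since nothing is captured, `findall` lists the 1 matched substring directly.

['pk']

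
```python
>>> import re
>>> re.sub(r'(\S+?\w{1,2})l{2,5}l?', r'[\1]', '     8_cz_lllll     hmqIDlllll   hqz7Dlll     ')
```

This matches one or more of a non-whitespace character (lazy), then 1 to 2 of a word character (captured); then 2 to 5 of the literal 'l', then optionally a literal 'l'.
Matches: at [5:15] → '8_cz_lllll'; at [20:30] → 'hmqIDlllll'; at [33:41] → 'hqz7Dlll'.
Each match is replaced using the text its own group 1 captured.

'     [8_cz_]     [hmqID]   [hqz7D]     '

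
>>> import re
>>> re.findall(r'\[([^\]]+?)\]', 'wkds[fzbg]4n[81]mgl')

['fzbg', '81']

Matches: at [4:10] match '[fzbg]', group 1 = 'fzbg'; at [12:16] match '[81]', group 1 = '81'.
One capturing group, so `findall` returns just the captured substring from each match — 2 in all.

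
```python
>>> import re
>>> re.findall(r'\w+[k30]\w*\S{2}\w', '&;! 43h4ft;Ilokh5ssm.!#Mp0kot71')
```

['43h4ft;Il', 'okh5ssm', 'Mp0kot71']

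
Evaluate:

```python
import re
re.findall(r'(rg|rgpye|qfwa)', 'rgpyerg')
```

The regex engine tests alternatives in the order written; an earlier branch that matches wins even if a later one would match more.
Walking the string: at [0:2] match 'rg', group 1 = 'rg'; at [5:7] match 'rg', group 1 = 'rg'.
`findall` collects group 1 from each match (2 total).

['rg', 'rg']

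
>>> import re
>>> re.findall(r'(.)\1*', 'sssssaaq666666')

`\1` has to match the exact text group 1 already captured.
Scanning left to right: at [0:5] match 'sssss', group 1 = 's'; at [5:7] match 'aa', group 1 = 'a'; at [7:8] match 'q', group 1 = 'q'; at [8:14] match '666666', group 1 = '6'.
With a single group, `findall` returns only what that group captured — 4 items.

['s', 'a', 'q', '6']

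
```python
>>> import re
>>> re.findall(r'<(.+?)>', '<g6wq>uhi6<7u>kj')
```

['g6wq', '7u']

One capturing group, so `findall` returns just the captured substring from each match — 2 in all.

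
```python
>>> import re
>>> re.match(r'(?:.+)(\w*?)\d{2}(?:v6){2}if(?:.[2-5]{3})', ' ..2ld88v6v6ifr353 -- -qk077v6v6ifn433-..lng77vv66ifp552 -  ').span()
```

`re.match` won't scan ahead — the pattern has to work from the very first character.
The match spans [0:38] → ' ..2ld88v6v6ifr353 -- -qk077v6v6ifn433'.

(0, 38)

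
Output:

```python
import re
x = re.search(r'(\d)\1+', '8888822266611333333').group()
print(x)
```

88888

`\1` is not a pattern — it's the concrete string captured by group 1, re-applied verbatim.
Unlike `match`, `search` isn't anchored — it looks for the pattern anywhere in the string.
The match spans [0:5] → '88888'.
Captured: group 1 = '8'.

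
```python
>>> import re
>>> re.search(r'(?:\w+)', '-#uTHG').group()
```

'uTHG'

The match spans [2:6] → 'uTHG'.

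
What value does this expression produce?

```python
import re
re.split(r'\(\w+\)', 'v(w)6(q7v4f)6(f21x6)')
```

Splitting on the pattern gives 4 pieces.

['v', '6', '6', '']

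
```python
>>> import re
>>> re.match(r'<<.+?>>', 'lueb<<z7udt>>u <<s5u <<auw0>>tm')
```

None

`re.match` only tries the pattern at the start of the string.
Here the string doesn't start with a match, so the call returns None.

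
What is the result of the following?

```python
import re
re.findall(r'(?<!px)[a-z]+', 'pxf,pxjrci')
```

Because the assertion is negative and zero-width, positions next to the forbidden text are skipped.
Matches: at [0:3] → 'pxf'; at [4:10] → 'pxjrci'.
No capturing groups, so `findall` returns the 2 full match strings.

['pxf', 'pxjrci']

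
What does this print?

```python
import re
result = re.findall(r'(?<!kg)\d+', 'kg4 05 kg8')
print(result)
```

['05']

The negative lookahead/lookbehind blocks any match where the forbidden context is present.
Walking the string: at [4:6] → '05'.
With no groups in the pattern, `findall` gives back each whole match — 1 here.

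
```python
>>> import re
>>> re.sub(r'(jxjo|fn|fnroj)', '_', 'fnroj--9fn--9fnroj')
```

'_roj--9_--9_roj'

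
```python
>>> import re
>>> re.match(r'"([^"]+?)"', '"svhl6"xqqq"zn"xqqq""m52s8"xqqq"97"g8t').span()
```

(0, 7)

`match` is anchored at position 0; if the pattern doesn't fit there, it returns None.
The match spans [0:7] → '"svhl6"'.
Captured: group 1 = 'svhl6'.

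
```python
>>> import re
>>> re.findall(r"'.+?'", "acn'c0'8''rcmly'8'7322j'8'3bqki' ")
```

Matches: at [3:7] → "'c0'"; at [8:16] → "''rcmly'"; at [17:24] → "'7322j'"; at [25:32] → "'3bqki'".
`findall` yields the raw match text (4 of them) because the pattern has no groups.

["'c0'", "''rcmly'", "'7322j'", "'3bqki'"]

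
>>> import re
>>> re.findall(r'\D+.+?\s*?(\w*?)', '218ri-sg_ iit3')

['']

The pattern matches one or more of a non-digit, then one or more of any character (lazy), then zero or more of whitespace (lazy); then zero or more of a word character (lazy) (captured).
Because there's exactly one group, `findall` drops the full match and keeps group 1 from the one hit.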